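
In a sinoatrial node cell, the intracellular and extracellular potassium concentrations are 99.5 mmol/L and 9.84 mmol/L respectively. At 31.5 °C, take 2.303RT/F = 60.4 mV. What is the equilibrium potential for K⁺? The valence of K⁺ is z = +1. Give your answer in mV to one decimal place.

E = (60.4/z) · log₁₀([K⁺]_out/[K⁺]_in) with z = +1.
= (60.4/1) · log₁₀(9.84/99.5) = 60.40 · log₁₀(0.09889)
= 60.40 · (-1.0048) = -60.69 mV

-60.7 mV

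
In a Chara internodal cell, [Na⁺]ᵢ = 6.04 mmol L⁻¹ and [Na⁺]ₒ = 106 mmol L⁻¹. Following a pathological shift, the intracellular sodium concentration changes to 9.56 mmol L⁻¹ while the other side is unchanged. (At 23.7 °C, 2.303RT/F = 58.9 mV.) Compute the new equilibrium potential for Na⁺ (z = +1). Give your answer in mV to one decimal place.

After the shift: [Na⁺]_out = 106, [Na⁺]_in = 9.56 mmol L⁻¹.
E_new = (58.9/1)·log₁₀(106/9.56) = 58.90 · (1.0448) = 61.54 mV

61.5 mV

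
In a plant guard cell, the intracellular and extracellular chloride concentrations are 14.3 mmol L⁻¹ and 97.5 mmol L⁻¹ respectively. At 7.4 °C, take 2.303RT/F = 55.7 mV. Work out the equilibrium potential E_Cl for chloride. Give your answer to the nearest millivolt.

E = (55.7/z) · log₁₀([Cl⁻]_out/[Cl⁻]_in) with z = -1.
For an anion, dividing by z = -1 reverses the sign.
= (55.7/-1) · log₁₀(97.5/14.3) = -55.70 · log₁₀(6.818)
= -55.70 · (0.8337) = -46.44 mV

-46 mV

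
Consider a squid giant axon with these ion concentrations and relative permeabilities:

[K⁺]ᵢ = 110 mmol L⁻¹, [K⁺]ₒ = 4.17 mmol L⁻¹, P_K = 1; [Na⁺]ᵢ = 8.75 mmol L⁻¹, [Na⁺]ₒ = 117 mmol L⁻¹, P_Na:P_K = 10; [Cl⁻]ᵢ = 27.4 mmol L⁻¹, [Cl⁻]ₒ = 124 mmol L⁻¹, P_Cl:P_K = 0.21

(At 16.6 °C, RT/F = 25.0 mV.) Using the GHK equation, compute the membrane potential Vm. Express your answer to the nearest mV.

42 mV

Vm = 25.0 · ln[(Σ P·[cation]ₒ + Σ P·[anion]ᵢ) / (Σ P·[cation]ᵢ + Σ P·[anion]ₒ)]
Numerator = 1×4.17 + 10×117 + 0.21×27.4 = 1180
Denominator = 1×110 + 10×8.75 + 0.21×124 = 223.5
Vm = 25.0 · ln(5.2784) = 25.0 × (1.6636) = 41.59 mV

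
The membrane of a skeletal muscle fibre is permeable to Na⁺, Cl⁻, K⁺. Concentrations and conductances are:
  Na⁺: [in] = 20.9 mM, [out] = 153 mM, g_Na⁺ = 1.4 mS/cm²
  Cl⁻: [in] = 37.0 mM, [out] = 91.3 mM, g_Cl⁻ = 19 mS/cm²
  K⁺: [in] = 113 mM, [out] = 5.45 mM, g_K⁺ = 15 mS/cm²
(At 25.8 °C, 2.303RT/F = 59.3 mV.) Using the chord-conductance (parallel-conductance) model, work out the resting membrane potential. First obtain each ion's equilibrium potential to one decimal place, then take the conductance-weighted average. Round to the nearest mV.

E_Na⁺ = (59.3/1)·log₁₀(153/20.9) = 51.3 mV
E_Cl⁻ = (59.3/-1)·log₁₀(91.3/37.0) = -23.3 mV
E_K⁺ = (59.3/1)·log₁₀(5.45/113) = -78.1 mV
Vm = (Σ gᵢEᵢ)/(Σ gᵢ) = (1.4·51.3 + 19·-23.3 + 15·-78.1) / (1.4 + 19 + 15)
= -1542.38 / 35.4 = -43.57 mV

-44 mV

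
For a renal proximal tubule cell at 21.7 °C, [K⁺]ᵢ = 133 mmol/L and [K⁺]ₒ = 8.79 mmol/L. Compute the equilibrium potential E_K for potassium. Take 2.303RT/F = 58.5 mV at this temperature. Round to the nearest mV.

E = (58.5/z) · log₁₀([K⁺]_out/[K⁺]_in) with z = +1.
= (58.5/1) · log₁₀(8.79/133) = 58.50 · log₁₀(0.06609)
= 58.50 · (-1.1799) = -69.02 mV

-69 mV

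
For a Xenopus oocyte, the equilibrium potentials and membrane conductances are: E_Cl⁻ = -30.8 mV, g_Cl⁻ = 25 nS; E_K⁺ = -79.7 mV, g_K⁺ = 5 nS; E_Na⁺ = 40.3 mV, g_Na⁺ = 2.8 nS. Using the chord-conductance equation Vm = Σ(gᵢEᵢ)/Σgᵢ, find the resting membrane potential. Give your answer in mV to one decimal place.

Σ gᵢEᵢ = 25·(-30.8) + 5·(-79.7) + 2.8·(40.3) = -1055.66
Σ gᵢ = 25 + 5 + 2.8 = 32.8
Vm = -1055.66 / 32.8 = -32.18 mV

-32.2 mV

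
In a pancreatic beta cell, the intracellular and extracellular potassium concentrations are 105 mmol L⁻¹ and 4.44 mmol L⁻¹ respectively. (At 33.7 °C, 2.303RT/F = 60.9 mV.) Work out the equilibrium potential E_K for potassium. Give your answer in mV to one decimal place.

-83.7 mV

E = (60.9/z) · log₁₀([K⁺]_out/[K⁺]_in) with z = +1.
= (60.9/1) · log₁₀(4.44/105) = 60.90 · log₁₀(0.04229)
= 60.90 · (-1.3738) = -83.66 mV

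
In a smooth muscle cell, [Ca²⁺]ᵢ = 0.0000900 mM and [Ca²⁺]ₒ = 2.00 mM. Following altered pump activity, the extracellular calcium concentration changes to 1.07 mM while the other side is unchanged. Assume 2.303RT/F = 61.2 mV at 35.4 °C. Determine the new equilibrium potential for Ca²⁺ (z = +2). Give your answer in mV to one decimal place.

124.7 mV

After the shift: [Ca²⁺]_out = 1.07, [Ca²⁺]_in = 0.0000900 mM.
E_new = (61.2/2)·log₁₀(1.07/0.0000900) = 30.60 · (4.0751) = 124.70 mV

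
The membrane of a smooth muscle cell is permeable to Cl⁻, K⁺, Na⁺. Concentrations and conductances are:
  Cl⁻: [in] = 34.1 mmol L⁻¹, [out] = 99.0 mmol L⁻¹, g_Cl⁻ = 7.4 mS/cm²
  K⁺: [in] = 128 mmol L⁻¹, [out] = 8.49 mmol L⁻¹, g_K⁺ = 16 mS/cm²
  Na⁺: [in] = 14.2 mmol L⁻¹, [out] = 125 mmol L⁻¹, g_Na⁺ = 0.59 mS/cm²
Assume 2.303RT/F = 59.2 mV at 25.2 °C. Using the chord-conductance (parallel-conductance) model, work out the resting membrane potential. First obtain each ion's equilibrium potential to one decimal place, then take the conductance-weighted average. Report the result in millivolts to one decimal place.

-53.6 mV

E_Cl⁻ = (59.2/-1)·log₁₀(99.0/34.1) = -27.4 mV
E_K⁺ = (59.2/1)·log₁₀(8.49/128) = -69.8 mV
E_Na⁺ = (59.2/1)·log₁₀(125/14.2) = 55.9 mV
Vm = (Σ gᵢEᵢ)/(Σ gᵢ) = (7.4·-27.4 + 16·-69.8 + 0.59·55.9) / (7.4 + 16 + 0.59)
= -1286.58 / 23.99 = -53.63 mV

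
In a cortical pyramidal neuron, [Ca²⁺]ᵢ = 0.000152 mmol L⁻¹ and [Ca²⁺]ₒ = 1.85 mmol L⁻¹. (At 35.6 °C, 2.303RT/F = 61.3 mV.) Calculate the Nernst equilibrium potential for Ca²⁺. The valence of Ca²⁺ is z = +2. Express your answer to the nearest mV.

125 mV

E = (61.3/z) · log₁₀([Ca²⁺]_out/[Ca²⁺]_in) with z = +2.
= (61.3/2) · log₁₀(1.85/0.000152) = 30.65 · log₁₀(1.217e+04)
= 30.65 · (4.0853) = 125.22 mV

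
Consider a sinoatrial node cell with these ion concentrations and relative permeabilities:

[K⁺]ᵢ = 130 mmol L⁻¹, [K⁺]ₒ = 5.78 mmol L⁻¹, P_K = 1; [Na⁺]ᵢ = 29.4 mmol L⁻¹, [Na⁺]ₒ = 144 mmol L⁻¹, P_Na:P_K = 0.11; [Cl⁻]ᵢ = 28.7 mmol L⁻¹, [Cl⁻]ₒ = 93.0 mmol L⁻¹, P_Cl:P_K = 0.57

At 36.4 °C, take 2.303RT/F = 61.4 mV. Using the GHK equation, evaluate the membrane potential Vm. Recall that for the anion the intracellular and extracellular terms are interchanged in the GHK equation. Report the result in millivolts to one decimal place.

Vm = 61.4 · log₁₀[(Σ P·[cation]ₒ + Σ P·[anion]ᵢ) / (Σ P·[cation]ᵢ + Σ P·[anion]ₒ)]
Numerator = 1×5.78 + 0.11×144 + 0.57×28.7 = 37.98
Denominator = 1×130 + 0.11×29.4 + 0.57×93.0 = 186.2
Vm = 61.4 · log₁₀(0.20392) = 61.4 × (-0.6905) = -42.40 mV

-42.4 mV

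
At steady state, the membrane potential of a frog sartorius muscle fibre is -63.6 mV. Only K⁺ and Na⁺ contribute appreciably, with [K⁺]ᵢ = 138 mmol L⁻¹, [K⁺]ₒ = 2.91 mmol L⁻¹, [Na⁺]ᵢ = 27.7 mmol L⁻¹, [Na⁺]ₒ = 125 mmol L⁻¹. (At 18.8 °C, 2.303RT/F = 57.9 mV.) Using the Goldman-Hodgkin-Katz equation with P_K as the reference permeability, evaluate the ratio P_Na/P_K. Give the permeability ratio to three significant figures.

Let α = P_Na/P_K. GHK: Vm = 57.9·log₁₀[(Kₒ + α·Naₒ)/(Kᵢ + α·Naᵢ)].
10^(Vm/57.9) = 10^(-63.6/57.9) = 0.079718
So 0.079718·(Kᵢ + α·Naᵢ) = Kₒ + α·Naₒ → α = (0.079718·138.0 − 2.91) / (125.0 − 0.079718·27.7)
α = (11 − 2.91) / (125.0 − 2.208) = 8.091/122.8 = 0.06589

0.0659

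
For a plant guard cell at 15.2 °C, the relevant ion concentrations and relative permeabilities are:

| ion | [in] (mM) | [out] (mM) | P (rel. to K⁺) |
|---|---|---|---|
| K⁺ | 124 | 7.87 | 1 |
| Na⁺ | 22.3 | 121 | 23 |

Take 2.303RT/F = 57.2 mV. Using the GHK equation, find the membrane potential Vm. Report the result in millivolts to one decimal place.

Vm = 57.2 · log₁₀[(Σ P·[cation]ₒ + Σ P·[anion]ᵢ) / (Σ P·[cation]ᵢ + Σ P·[anion]ₒ)]
Numerator = 1×7.87 + 23×121 = 2791
Denominator = 1×124 + 23×22.3 = 636.9
Vm = 57.2 · log₁₀(4.382) = 57.2 × (0.6417) = 36.70 mV

36.7 mV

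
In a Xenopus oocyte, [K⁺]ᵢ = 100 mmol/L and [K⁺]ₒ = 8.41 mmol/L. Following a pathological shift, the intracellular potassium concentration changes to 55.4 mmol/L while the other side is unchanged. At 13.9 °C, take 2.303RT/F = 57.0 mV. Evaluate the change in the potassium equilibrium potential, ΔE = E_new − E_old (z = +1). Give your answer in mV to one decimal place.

14.6 mV

E_old = (57.0/1)·log₁₀(8.41/100) = -61.29 mV
E_new = (57.0/1)·log₁₀(8.41/55.4) = -46.67 mV
ΔE = -46.67 − (-61.29) = 14.62 mV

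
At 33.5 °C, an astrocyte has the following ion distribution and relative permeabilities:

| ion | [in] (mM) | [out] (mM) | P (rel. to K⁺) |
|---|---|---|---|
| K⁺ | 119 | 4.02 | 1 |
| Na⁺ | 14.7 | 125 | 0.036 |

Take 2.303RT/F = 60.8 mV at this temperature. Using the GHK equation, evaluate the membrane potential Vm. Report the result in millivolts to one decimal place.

-69.7 mV

Vm = 60.8 · log₁₀[(Σ P·[cation]ₒ + Σ P·[anion]ᵢ) / (Σ P·[cation]ᵢ + Σ P·[anion]ₒ)]
Numerator = 1×4.02 + 0.036×125 = 8.52
Denominator = 1×119 + 0.036×14.7 = 119.5
Vm = 60.8 · log₁₀(0.07128) = 60.8 × (-1.1470) = -69.74 mV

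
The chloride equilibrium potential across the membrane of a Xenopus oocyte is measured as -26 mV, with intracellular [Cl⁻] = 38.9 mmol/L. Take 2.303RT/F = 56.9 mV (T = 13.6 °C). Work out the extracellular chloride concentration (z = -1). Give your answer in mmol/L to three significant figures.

111 mmol/L

Nernst: E = (56.9/-1) · log₁₀([out]/[in]), so log₁₀([out]/[in]) = -26.0 × -1 / 56.9 = 0.4569.
[out]/[in] = 10^(0.4569) = 2.864.
[out] = 2.864 × 38.9 = 111.4 mmol/L.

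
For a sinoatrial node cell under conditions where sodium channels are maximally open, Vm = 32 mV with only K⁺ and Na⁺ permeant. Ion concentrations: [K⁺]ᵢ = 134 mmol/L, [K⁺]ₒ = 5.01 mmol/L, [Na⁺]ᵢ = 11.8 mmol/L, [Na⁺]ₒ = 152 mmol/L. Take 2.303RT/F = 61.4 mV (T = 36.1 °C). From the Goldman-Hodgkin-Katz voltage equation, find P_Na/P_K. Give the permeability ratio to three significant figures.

3.90

Let α = P_Na/P_K. GHK: Vm = 61.4·log₁₀[(Kₒ + α·Naₒ)/(Kᵢ + α·Naᵢ)].
10^(Vm/61.4) = 10^(32.0/61.4) = 3.3203
So 3.3203·(Kᵢ + α·Naᵢ) = Kₒ + α·Naₒ → α = (3.3203·134.0 − 5.01) / (152.0 − 3.3203·11.8)
α = (444.9 − 5.01) / (152.0 − 39.18) = 439.9/112.8 = 3.899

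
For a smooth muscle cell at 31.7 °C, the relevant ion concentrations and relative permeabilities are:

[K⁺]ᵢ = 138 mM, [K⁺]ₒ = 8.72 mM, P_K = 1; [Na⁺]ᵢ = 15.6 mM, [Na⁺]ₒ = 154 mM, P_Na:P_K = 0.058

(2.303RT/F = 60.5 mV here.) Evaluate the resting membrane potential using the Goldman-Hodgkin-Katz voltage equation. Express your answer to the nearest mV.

Vm = 60.5 · log₁₀[(Σ P·[cation]ₒ + Σ P·[anion]ᵢ) / (Σ P·[cation]ᵢ + Σ P·[anion]ₒ)]
Numerator = 1×8.72 + 0.058×154 = 17.65
Denominator = 1×138 + 0.058×15.6 = 138.9
Vm = 60.5 · log₁₀(0.12708) = 60.5 × (-0.8959) = -54.20 mV

-54 mV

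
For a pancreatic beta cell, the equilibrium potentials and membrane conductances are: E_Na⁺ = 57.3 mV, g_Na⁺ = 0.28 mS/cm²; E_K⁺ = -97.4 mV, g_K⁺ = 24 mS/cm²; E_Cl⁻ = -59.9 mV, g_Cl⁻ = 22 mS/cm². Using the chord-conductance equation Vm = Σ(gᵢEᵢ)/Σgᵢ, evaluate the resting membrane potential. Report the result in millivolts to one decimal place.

Σ gᵢEᵢ = 0.28·(57.3) + 24·(-97.4) + 22·(-59.9) = -3639.36
Σ gᵢ = 0.28 + 24 + 22 = 46.28
Vm = -3639.36 / 46.28 = -78.64 mV

-78.6 mV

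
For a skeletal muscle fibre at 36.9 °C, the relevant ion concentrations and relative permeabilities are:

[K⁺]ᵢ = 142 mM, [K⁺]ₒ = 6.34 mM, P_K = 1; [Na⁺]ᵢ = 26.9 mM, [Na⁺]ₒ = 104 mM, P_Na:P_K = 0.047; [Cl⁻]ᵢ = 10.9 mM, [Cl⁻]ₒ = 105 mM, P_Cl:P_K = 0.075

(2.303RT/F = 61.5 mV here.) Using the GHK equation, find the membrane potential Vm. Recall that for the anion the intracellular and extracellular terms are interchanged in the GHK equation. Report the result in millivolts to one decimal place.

Vm = 61.5 · log₁₀[(Σ P·[cation]ₒ + Σ P·[anion]ᵢ) / (Σ P·[cation]ᵢ + Σ P·[anion]ₒ)]
Numerator = 1×6.34 + 0.047×104 + 0.075×10.9 = 12.05
Denominator = 1×142 + 0.047×26.9 + 0.075×105 = 151.1
Vm = 61.5 · log₁₀(0.079698) = 61.5 × (-1.0986) = -67.56 mV

-67.6 mV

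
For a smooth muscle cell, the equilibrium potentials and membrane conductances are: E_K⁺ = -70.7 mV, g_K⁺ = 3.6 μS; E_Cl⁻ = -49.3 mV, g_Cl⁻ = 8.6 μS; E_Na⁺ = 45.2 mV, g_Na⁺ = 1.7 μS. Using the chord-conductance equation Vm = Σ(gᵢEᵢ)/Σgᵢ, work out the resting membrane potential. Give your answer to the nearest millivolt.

Σ gᵢEᵢ = 3.6·(-70.7) + 8.6·(-49.3) + 1.7·(45.2) = -601.66
Σ gᵢ = 3.6 + 8.6 + 1.7 = 13.9
Vm = -601.66 / 13.9 = -43.28 mV

-43 mV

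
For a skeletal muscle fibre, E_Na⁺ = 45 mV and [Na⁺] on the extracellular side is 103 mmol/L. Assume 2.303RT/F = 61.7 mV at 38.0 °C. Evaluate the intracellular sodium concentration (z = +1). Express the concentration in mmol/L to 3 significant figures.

19.2 mmol/L

Nernst: E = (61.7/1) · log₁₀([out]/[in]), so log₁₀([out]/[in]) = 45.0 × 1 / 61.7 = 0.7293.
[out]/[in] = 10^(0.7293) = 5.362.
[in] = 103 / 5.362 = 19.21 mmol/L.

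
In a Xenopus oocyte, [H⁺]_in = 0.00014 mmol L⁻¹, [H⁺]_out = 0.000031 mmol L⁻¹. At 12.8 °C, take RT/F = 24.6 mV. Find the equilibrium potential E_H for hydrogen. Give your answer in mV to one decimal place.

E = (24.6/z) · ln([H⁺]_out/[H⁺]_in) with z = +1.
= (24.6/1) · ln(0.000031/0.00014) = 24.60 · ln(0.2214)
= 24.60 · (-1.5077) = -37.09 mV

-37.1 mV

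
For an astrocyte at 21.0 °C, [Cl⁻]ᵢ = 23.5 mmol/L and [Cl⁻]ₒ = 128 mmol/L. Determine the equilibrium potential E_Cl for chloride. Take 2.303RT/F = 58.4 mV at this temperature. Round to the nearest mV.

-43 mV

E = (58.4/z) · log₁₀([Cl⁻]_out/[Cl⁻]_in) with z = -1.
For an anion, dividing by z = -1 reverses the sign.
= (58.4/-1) · log₁₀(128/23.5) = -58.40 · log₁₀(5.447)
= -58.40 · (0.7361) = -42.99 mV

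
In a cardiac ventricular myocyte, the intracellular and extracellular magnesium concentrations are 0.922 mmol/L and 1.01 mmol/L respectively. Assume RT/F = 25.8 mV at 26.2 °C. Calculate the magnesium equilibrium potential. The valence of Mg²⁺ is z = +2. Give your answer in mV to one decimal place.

1.2 mV

E = (25.8/z) · ln([Mg²⁺]_out/[Mg²⁺]_in) with z = +2.
= (25.8/2) · ln(1.01/0.922) = 12.90 · ln(1.095)
= 12.90 · (0.0912) = 1.18 mV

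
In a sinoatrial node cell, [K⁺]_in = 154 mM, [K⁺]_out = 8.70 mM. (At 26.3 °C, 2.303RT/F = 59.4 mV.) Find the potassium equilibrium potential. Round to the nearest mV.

E = (59.4/z) · log₁₀([K⁺]_out/[K⁺]_in) with z = +1.
= (59.4/1) · log₁₀(8.70/154) = 59.40 · log₁₀(0.05649)
= 59.40 · (-1.2480) = -74.13 mV

-74 mV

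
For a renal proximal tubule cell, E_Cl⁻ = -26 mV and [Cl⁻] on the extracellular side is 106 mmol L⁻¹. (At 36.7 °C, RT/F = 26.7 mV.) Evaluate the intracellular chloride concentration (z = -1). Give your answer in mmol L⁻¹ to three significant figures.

Nernst: E = (26.7/-1) · ln([out]/[in]), so ln([out]/[in]) = -26.0 × -1 / 26.7 = 0.9738.
[out]/[in] = e^(0.9738) = 2.648.
[in] = 106 / 2.648 = 40.03 mmol L⁻¹.

40.0 mmol L⁻¹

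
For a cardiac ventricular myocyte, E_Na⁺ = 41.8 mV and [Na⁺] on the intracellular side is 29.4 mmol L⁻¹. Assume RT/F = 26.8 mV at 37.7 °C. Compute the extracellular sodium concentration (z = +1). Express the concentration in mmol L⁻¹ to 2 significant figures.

Nernst: E = (26.8/1) · ln([out]/[in]), so ln([out]/[in]) = 41.8 × 1 / 26.8 = 1.5597.
[out]/[in] = e^(1.5597) = 4.757.
[out] = 4.757 × 29.4 = 139.9 mmol L⁻¹.

140 mmol L⁻¹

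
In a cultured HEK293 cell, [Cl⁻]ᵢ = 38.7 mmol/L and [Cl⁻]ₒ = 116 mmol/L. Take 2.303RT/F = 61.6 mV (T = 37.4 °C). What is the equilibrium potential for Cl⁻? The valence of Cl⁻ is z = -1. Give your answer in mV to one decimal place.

E = (61.6/z) · log₁₀([Cl⁻]_out/[Cl⁻]_in) with z = -1.
For an anion, dividing by z = -1 reverses the sign.
= (61.6/-1) · log₁₀(116/38.7) = -61.60 · log₁₀(2.997)
= -61.60 · (0.4767) = -29.37 mV

-29.4 mV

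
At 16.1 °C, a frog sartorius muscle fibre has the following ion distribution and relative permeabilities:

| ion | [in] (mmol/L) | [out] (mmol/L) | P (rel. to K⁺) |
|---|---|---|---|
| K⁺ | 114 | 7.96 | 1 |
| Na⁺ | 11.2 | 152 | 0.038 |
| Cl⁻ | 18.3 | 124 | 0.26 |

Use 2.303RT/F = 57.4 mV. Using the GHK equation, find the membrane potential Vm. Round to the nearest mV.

-52 mV

Vm = 57.4 · log₁₀[(Σ P·[cation]ₒ + Σ P·[anion]ᵢ) / (Σ P·[cation]ᵢ + Σ P·[anion]ₒ)]
Numerator = 1×7.96 + 0.038×152 + 0.26×18.3 = 18.49
Denominator = 1×114 + 0.038×11.2 + 0.26×124 = 146.7
Vm = 57.4 · log₁₀(0.1261) = 57.4 × (-0.8993) = -51.62 mV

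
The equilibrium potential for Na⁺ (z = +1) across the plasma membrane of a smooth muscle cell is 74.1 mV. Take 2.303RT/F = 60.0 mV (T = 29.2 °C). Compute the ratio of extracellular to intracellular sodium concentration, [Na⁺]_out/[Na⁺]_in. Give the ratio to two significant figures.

log₁₀([out]/[in]) = E·z/(60.0) = 74.1 × 1 / 60.0 = 1.2350
[out]/[in] = 10^(1.2350) = 17.18

17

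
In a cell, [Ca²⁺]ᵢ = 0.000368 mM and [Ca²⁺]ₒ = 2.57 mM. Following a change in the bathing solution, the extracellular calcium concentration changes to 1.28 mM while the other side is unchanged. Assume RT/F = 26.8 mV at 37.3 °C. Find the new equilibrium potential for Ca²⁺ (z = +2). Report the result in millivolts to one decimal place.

After the shift: [Ca²⁺]_out = 1.28, [Ca²⁺]_in = 0.000368 mM.
E_new = (26.8/2)·ln(1.28/0.000368) = 13.40 · (8.1543) = 109.27 mV

109.3 mV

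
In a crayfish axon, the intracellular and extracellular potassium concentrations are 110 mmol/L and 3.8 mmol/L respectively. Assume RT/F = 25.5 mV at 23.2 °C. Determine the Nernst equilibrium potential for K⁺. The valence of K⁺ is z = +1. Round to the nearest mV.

E = (25.5/z) · ln([K⁺]_out/[K⁺]_in) with z = +1.
= (25.5/1) · ln(3.8/110) = 25.50 · ln(0.03455)
= 25.50 · (-3.3655) = -85.82 mV

-86 mV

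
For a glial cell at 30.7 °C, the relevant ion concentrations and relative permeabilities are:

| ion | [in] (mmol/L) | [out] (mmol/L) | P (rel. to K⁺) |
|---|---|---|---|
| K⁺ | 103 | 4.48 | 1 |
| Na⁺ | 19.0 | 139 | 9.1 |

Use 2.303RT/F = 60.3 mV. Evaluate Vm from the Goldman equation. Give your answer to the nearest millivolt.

40 mV

Vm = 60.3 · log₁₀[(Σ P·[cation]ₒ + Σ P·[anion]ᵢ) / (Σ P·[cation]ᵢ + Σ P·[anion]ₒ)]
Numerator = 1×4.48 + 9.1×139 = 1269
Denominator = 1×103 + 9.1×19.0 = 275.9
Vm = 60.3 · log₁₀(4.6009) = 60.3 × (0.6628) = 39.97 mV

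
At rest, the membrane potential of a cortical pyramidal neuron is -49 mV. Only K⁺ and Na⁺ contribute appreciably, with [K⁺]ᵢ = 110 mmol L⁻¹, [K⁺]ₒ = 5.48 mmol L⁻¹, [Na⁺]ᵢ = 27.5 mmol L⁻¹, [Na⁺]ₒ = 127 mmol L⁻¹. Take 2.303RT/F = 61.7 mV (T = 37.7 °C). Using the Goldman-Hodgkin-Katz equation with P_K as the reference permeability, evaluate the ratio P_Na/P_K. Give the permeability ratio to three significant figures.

0.0994

Let α = P_Na/P_K. GHK: Vm = 61.7·log₁₀[(Kₒ + α·Naₒ)/(Kᵢ + α·Naᵢ)].
10^(Vm/61.7) = 10^(-49.0/61.7) = 0.16063
So 0.16063·(Kᵢ + α·Naᵢ) = Kₒ + α·Naₒ → α = (0.16063·110.0 − 5.48) / (127.0 − 0.16063·27.5)
α = (17.67 − 5.48) / (127.0 − 4.417) = 12.19/122.6 = 0.09944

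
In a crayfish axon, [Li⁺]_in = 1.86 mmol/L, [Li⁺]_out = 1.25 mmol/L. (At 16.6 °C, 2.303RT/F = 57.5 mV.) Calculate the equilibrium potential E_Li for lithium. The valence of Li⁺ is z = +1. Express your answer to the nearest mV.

E = (57.5/z) · log₁₀([Li⁺]_out/[Li⁺]_in) with z = +1.
= (57.5/1) · log₁₀(1.25/1.86) = 57.50 · log₁₀(0.672)
= 57.50 · (-0.1726) = -9.92 mV

-10 mV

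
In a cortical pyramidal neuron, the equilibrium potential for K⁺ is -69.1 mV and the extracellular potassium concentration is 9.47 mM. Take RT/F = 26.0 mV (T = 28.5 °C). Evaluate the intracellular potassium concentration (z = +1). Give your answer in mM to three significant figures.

Nernst: E = (26.0/1) · ln([out]/[in]), so ln([out]/[in]) = -69.1 × 1 / 26.0 = -2.6577.
[out]/[in] = e^(-2.6577) = 0.07011.
[in] = 9.47 / 0.07011 = 135.1 mM.

135 mM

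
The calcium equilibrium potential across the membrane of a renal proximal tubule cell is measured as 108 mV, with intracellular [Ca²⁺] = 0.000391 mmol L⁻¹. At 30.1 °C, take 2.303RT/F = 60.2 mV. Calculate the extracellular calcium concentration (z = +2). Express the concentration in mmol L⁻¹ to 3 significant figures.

1.51 mmol L⁻¹

Nernst: E = (60.2/2) · log₁₀([out]/[in]), so log₁₀([out]/[in]) = 108.0 × 2 / 60.2 = 3.5880.
[out]/[in] = 10^(3.5880) = 3873.
[out] = 3873 × 0.000391 = 1.514 mmol L⁻¹.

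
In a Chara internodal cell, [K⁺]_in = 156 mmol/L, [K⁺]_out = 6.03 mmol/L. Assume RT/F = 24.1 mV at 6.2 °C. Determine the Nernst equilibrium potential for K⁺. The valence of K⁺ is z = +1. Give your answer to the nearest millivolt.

-78 mV

E = (24.1/z) · ln([K⁺]_out/[K⁺]_in) with z = +1.
= (24.1/1) · ln(6.03/156) = 24.10 · ln(0.03865)
= 24.10 · (-3.2531) = -78.40 mV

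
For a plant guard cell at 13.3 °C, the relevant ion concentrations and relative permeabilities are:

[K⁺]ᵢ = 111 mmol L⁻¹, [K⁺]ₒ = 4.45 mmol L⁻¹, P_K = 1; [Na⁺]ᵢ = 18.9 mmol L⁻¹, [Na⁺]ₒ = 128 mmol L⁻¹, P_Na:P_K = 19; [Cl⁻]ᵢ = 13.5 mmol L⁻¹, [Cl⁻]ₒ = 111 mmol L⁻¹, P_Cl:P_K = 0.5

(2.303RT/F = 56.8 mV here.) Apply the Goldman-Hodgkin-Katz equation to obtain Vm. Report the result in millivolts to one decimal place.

Vm = 56.8 · log₁₀[(Σ P·[cation]ₒ + Σ P·[anion]ᵢ) / (Σ P·[cation]ᵢ + Σ P·[anion]ₒ)]
Numerator = 1×4.45 + 19×128 + 0.5×13.5 = 2443
Denominator = 1×111 + 19×18.9 + 0.5×111 = 525.6
Vm = 56.8 · log₁₀(4.6484) = 56.8 × (0.6673) = 37.90 mV

37.9 mV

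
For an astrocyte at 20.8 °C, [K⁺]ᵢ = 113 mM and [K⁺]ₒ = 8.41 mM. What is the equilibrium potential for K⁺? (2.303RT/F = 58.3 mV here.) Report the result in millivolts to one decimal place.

-65.8 mV

E = (58.3/z) · log₁₀([K⁺]_out/[K⁺]_in) with z = +1.
= (58.3/1) · log₁₀(8.41/113) = 58.30 · log₁₀(0.07442)
= 58.30 · (-1.1283) = -65.78 mV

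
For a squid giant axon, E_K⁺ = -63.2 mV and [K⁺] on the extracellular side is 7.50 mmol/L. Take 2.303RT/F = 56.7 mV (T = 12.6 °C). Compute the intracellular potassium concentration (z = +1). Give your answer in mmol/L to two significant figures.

Nernst: E = (56.7/1) · log₁₀([out]/[in]), so log₁₀([out]/[in]) = -63.2 × 1 / 56.7 = -1.1146.
[out]/[in] = 10^(-1.1146) = 0.0768.
[in] = 7.50 / 0.0768 = 97.66 mmol/L.

98 mmol/L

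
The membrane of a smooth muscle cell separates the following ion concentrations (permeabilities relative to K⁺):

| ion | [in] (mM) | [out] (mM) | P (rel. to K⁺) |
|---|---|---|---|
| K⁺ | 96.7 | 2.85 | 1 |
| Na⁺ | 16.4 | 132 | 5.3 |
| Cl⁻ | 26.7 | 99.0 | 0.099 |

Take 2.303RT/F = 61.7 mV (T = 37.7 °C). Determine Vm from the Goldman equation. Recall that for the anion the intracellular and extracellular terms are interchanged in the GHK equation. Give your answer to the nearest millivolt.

Vm = 61.7 · log₁₀[(Σ P·[cation]ₒ + Σ P·[anion]ᵢ) / (Σ P·[cation]ᵢ + Σ P·[anion]ₒ)]
Numerator = 1×2.85 + 5.3×132 + 0.099×26.7 = 705.1
Denominator = 1×96.7 + 5.3×16.4 + 0.099×99.0 = 193.4
Vm = 61.7 · log₁₀(3.6454) = 61.7 × (0.5617) = 34.66 mV

35 mV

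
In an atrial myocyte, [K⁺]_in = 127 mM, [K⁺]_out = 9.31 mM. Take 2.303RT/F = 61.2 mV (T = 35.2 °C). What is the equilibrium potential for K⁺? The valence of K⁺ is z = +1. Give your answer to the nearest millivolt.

-69 mV

E = (61.2/z) · log₁₀([K⁺]_out/[K⁺]_in) with z = +1.
= (61.2/1) · log₁₀(9.31/127) = 61.20 · log₁₀(0.07331)
= 61.20 · (-1.1349) = -69.45 mV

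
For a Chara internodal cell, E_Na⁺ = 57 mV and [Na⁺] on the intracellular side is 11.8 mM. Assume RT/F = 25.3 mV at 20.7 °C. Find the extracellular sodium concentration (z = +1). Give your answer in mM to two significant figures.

110 mM

Nernst: E = (25.3/1) · ln([out]/[in]), so ln([out]/[in]) = 57.0 × 1 / 25.3 = 2.2530.
[out]/[in] = e^(2.2530) = 9.516.
[out] = 9.516 × 11.8 = 112.3 mM.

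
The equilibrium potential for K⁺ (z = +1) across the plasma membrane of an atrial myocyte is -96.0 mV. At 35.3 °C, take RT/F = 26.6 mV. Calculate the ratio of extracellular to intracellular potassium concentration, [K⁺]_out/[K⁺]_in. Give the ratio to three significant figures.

0.0271

ln([out]/[in]) = E·z/(26.6) = -96.0 × 1 / 26.6 = -3.6090
[out]/[in] = e^(-3.6090) = 0.02708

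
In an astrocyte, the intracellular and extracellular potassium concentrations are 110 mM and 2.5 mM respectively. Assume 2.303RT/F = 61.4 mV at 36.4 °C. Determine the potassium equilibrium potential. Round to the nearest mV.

E = (61.4/z) · log₁₀([K⁺]_out/[K⁺]_in) with z = +1.
= (61.4/1) · log₁₀(2.5/110) = 61.40 · log₁₀(0.02273)
= 61.40 · (-1.6435) = -100.91 mV

-101 mV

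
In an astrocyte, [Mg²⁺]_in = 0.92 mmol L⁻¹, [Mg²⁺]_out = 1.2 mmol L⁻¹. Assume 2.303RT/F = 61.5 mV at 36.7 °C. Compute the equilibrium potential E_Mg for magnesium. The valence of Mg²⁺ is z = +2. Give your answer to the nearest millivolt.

E = (61.5/z) · log₁₀([Mg²⁺]_out/[Mg²⁺]_in) with z = +2.
= (61.5/2) · log₁₀(1.2/0.92) = 30.75 · log₁₀(1.304)
= 30.75 · (0.1154) = 3.55 mV

4 mV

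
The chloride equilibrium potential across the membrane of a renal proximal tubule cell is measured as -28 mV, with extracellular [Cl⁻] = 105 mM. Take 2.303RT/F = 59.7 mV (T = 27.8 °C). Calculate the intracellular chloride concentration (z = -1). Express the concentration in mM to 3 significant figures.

Nernst: E = (59.7/-1) · log₁₀([out]/[in]), so log₁₀([out]/[in]) = -28.0 × -1 / 59.7 = 0.4690.
[out]/[in] = 10^(0.4690) = 2.945.
[in] = 105 / 2.945 = 35.66 mM.

35.7 mM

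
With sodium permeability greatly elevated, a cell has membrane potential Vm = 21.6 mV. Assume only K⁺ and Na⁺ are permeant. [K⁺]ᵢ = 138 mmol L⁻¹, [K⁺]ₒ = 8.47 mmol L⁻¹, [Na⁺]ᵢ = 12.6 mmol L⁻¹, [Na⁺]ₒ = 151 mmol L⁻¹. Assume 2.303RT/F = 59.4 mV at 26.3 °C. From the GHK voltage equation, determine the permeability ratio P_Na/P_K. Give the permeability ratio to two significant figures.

Let α = P_Na/P_K. GHK: Vm = 59.4·log₁₀[(Kₒ + α·Naₒ)/(Kᵢ + α·Naᵢ)].
10^(Vm/59.4) = 10^(21.6/59.4) = 2.3101
So 2.3101·(Kᵢ + α·Naᵢ) = Kₒ + α·Naₒ → α = (2.3101·138.0 − 8.47) / (151.0 − 2.3101·12.6)
α = (318.8 − 8.47) / (151.0 − 29.11) = 310.3/121.9 = 2.546

2.5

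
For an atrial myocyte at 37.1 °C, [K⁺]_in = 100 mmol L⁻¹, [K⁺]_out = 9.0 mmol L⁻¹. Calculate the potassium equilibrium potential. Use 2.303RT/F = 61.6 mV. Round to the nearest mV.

-64 mV

E = (61.6/z) · log₁₀([K⁺]_out/[K⁺]_in) with z = +1.
= (61.6/1) · log₁₀(9.0/100) = 61.60 · log₁₀(0.09)
= 61.60 · (-1.0458) = -64.42 mV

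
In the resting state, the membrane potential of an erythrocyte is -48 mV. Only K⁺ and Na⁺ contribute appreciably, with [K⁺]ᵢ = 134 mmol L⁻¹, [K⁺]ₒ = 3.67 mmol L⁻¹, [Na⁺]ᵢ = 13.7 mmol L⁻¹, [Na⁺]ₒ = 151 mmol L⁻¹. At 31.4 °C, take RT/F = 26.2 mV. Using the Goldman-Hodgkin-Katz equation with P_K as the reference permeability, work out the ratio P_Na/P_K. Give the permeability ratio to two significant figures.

0.12

Let α = P_Na/P_K. GHK: Vm = 26.2·ln[(Kₒ + α·Naₒ)/(Kᵢ + α·Naᵢ)].
e^(Vm/26.2) = e^(-48.0/26.2) = 0.16008
So 0.16008·(Kᵢ + α·Naᵢ) = Kₒ + α·Naₒ → α = (0.16008·134.0 − 3.67) / (151.0 − 0.16008·13.7)
α = (21.45 − 3.67) / (151.0 − 2.193) = 17.78/148.8 = 0.1195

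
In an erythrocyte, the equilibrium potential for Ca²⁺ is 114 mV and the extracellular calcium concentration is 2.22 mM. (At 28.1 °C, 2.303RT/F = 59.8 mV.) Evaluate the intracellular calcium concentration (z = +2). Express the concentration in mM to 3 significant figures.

Nernst: E = (59.8/2) · log₁₀([out]/[in]), so log₁₀([out]/[in]) = 114.0 × 2 / 59.8 = 3.8127.
[out]/[in] = 10^(3.8127) = 6497.
[in] = 2.22 / 6497 = 0.0003417 mM.

0.000342 mM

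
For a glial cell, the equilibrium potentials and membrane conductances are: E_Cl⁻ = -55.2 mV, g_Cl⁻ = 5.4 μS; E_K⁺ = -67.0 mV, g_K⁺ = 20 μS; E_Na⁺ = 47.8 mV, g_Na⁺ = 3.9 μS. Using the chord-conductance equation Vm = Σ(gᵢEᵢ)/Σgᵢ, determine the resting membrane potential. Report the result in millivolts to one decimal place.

Σ gᵢEᵢ = 5.4·(-55.2) + 20·(-67.0) + 3.9·(47.8) = -1451.66
Σ gᵢ = 5.4 + 20 + 3.9 = 29.3
Vm = -1451.66 / 29.3 = -49.54 mV

-49.5 mV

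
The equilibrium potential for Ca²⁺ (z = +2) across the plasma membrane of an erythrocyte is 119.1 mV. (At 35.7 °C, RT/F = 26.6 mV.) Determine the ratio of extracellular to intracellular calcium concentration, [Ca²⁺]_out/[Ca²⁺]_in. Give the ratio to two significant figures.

7700

ln([out]/[in]) = E·z/(26.6) = 119.1 × 2 / 26.6 = 8.9549
[out]/[in] = e^(8.9549) = 7746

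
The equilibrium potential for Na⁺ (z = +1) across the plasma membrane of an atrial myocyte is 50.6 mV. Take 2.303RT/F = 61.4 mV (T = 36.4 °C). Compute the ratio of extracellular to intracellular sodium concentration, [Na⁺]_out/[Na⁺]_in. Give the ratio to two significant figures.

log₁₀([out]/[in]) = E·z/(61.4) = 50.6 × 1 / 61.4 = 0.8241
[out]/[in] = 10^(0.8241) = 6.67

6.7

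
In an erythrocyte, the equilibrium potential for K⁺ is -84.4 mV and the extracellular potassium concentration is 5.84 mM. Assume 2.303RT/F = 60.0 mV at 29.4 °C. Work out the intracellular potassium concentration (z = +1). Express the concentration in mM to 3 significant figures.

149 mM

Nernst: E = (60.0/1) · log₁₀([out]/[in]), so log₁₀([out]/[in]) = -84.4 × 1 / 60.0 = -1.4067.
[out]/[in] = 10^(-1.4067) = 0.0392.
[in] = 5.84 / 0.0392 = 149 mM.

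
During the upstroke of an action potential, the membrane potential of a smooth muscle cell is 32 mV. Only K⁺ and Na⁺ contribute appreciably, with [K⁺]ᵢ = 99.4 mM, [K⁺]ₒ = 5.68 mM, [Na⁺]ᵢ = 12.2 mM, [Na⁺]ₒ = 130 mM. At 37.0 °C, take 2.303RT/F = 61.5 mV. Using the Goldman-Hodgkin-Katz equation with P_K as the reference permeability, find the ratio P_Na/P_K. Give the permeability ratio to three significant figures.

Let α = P_Na/P_K. GHK: Vm = 61.5·log₁₀[(Kₒ + α·Naₒ)/(Kᵢ + α·Naᵢ)].
10^(Vm/61.5) = 10^(32.0/61.5) = 3.3138
So 3.3138·(Kᵢ + α·Naᵢ) = Kₒ + α·Naₒ → α = (3.3138·99.4 − 5.68) / (130.0 − 3.3138·12.2)
α = (329.4 − 5.68) / (130.0 − 40.43) = 323.7/89.57 = 3.614

3.61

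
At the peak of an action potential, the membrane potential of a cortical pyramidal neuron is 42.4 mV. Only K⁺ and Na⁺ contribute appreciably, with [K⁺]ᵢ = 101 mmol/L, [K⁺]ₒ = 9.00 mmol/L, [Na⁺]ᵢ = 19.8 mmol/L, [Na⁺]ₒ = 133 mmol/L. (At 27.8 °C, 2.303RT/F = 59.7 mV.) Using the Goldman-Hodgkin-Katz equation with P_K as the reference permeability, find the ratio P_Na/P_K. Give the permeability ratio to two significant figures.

16

Let α = P_Na/P_K. GHK: Vm = 59.7·log₁₀[(Kₒ + α·Naₒ)/(Kᵢ + α·Naᵢ)].
10^(Vm/59.7) = 10^(42.4/59.7) = 5.1312
So 5.1312·(Kᵢ + α·Naᵢ) = Kₒ + α·Naₒ → α = (5.1312·101.0 − 9.0) / (133.0 − 5.1312·19.8)
α = (518.2 − 9.0) / (133.0 − 101.6) = 509.2/31.4 = 16.22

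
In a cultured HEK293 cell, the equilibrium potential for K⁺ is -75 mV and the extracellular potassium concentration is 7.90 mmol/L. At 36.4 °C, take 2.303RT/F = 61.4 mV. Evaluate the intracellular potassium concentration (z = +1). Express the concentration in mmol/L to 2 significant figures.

130 mmol/L

Nernst: E = (61.4/1) · log₁₀([out]/[in]), so log₁₀([out]/[in]) = -75.0 × 1 / 61.4 = -1.2215.
[out]/[in] = 10^(-1.2215) = 0.06005.
[in] = 7.90 / 0.06005 = 131.6 mmol/L.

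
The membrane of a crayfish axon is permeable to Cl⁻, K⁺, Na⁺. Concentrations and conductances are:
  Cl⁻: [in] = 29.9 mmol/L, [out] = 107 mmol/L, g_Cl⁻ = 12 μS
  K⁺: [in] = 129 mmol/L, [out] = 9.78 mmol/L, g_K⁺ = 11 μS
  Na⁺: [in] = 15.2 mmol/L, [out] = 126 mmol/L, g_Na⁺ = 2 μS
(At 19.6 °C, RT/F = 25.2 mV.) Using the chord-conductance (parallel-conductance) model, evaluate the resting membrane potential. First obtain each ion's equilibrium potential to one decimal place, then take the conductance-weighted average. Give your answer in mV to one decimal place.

E_Cl⁻ = (25.2/-1)·ln(107/29.9) = -32.1 mV
E_K⁺ = (25.2/1)·ln(9.78/129) = -65.0 mV
E_Na⁺ = (25.2/1)·ln(126/15.2) = 53.3 mV
Vm = (Σ gᵢEᵢ)/(Σ gᵢ) = (12·-32.1 + 11·-65.0 + 2·53.3) / (12 + 11 + 2)
= -993.60 / 25 = -39.74 mV

-39.7 mV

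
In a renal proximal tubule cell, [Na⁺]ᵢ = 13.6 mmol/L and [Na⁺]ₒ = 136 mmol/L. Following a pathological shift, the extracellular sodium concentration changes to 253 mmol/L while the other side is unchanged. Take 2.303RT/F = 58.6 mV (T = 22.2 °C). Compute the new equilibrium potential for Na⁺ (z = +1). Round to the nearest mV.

After the shift: [Na⁺]_out = 253, [Na⁺]_in = 13.6 mmol/L.
E_new = (58.6/1)·log₁₀(253/13.6) = 58.60 · (1.2696) = 74.40 mV

74 mV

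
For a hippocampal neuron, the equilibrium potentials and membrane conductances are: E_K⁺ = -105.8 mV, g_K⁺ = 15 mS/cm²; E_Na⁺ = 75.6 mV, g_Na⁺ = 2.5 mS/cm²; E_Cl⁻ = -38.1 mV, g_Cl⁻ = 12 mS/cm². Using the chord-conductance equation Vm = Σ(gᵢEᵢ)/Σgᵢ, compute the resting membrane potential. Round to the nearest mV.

-63 mV

Σ gᵢEᵢ = 15·(-105.8) + 2.5·(75.6) + 12·(-38.1) = -1855.20
Σ gᵢ = 15 + 2.5 + 12 = 29.5
Vm = -1855.20 / 29.5 = -62.89 mV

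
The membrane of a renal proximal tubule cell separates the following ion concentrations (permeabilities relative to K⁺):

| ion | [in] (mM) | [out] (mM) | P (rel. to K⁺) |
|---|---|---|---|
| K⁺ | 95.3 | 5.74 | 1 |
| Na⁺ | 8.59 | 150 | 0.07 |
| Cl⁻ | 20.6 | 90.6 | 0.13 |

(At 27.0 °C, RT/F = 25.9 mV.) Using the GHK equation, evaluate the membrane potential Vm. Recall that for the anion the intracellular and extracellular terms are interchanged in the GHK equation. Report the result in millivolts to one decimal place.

Vm = 25.9 · ln[(Σ P·[cation]ₒ + Σ P·[anion]ᵢ) / (Σ P·[cation]ᵢ + Σ P·[anion]ₒ)]
Numerator = 1×5.74 + 0.07×150 + 0.13×20.6 = 18.92
Denominator = 1×95.3 + 0.07×8.59 + 0.13×90.6 = 107.7
Vm = 25.9 · ln(0.17569) = 25.9 × (-1.7390) = -45.04 mV

-45.0 mV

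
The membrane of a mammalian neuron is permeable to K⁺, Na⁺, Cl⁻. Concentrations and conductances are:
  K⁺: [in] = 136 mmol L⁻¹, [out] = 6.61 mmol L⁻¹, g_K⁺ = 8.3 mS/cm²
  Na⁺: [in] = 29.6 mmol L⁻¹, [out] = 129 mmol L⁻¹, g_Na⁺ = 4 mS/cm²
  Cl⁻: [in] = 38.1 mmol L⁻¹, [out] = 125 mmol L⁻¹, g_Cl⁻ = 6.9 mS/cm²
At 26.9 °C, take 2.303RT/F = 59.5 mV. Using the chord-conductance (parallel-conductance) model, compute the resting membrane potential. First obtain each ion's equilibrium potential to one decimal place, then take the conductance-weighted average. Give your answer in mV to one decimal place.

-36.9 mV

E_K⁺ = (59.5/1)·log₁₀(6.61/136) = -78.1 mV
E_Na⁺ = (59.5/1)·log₁₀(129/29.6) = 38.0 mV
E_Cl⁻ = (59.5/-1)·log₁₀(125/38.1) = -30.7 mV
Vm = (Σ gᵢEᵢ)/(Σ gᵢ) = (8.3·-78.1 + 4·38.0 + 6.9·-30.7) / (8.3 + 4 + 6.9)
= -708.06 / 19.2 = -36.88 mV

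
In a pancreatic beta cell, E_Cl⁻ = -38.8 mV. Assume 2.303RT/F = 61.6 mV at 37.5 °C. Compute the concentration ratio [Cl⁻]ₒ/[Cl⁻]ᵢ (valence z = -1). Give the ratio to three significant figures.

log₁₀([out]/[in]) = E·z/(61.6) = -38.8 × -1 / 61.6 = 0.6299
[out]/[in] = 10^(0.6299) = 4.265

4.26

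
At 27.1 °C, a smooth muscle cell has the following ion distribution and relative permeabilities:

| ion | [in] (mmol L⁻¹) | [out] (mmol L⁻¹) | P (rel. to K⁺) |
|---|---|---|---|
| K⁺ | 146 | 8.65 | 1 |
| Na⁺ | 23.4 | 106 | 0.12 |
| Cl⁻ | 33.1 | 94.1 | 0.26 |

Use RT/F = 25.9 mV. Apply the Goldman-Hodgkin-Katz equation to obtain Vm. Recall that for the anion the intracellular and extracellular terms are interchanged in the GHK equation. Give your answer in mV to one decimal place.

Vm = 25.9 · ln[(Σ P·[cation]ₒ + Σ P·[anion]ᵢ) / (Σ P·[cation]ᵢ + Σ P·[anion]ₒ)]
Numerator = 1×8.65 + 0.12×106 + 0.26×33.1 = 29.98
Denominator = 1×146 + 0.12×23.4 + 0.26×94.1 = 173.3
Vm = 25.9 · ln(0.173) = 25.9 × (-1.7545) = -45.44 mV

-45.4 mV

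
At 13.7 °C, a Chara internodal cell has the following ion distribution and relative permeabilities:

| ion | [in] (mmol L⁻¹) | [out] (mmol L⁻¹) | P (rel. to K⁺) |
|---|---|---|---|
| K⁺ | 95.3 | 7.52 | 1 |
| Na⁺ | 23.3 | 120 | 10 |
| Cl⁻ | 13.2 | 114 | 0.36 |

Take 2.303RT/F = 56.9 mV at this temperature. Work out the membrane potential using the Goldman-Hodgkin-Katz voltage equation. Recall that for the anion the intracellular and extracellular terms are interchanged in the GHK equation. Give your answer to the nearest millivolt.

Vm = 56.9 · log₁₀[(Σ P·[cation]ₒ + Σ P·[anion]ᵢ) / (Σ P·[cation]ᵢ + Σ P·[anion]ₒ)]
Numerator = 1×7.52 + 10×120 + 0.36×13.2 = 1212
Denominator = 1×95.3 + 10×23.3 + 0.36×114 = 369.3
Vm = 56.9 · log₁₀(3.2823) = 56.9 × (0.5162) = 29.37 mV

29 mV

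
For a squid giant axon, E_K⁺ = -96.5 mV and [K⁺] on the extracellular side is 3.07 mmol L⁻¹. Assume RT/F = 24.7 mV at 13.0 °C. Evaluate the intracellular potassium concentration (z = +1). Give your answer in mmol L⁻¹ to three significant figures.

Nernst: E = (24.7/1) · ln([out]/[in]), so ln([out]/[in]) = -96.5 × 1 / 24.7 = -3.9069.
[out]/[in] = e^(-3.9069) = 0.0201.
[in] = 3.07 / 0.0201 = 152.7 mmol L⁻¹.

153 mmol L⁻¹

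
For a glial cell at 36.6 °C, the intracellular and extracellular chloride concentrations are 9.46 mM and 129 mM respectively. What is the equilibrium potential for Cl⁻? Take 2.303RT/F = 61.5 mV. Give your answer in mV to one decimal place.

-69.8 mV

E = (61.5/z) · log₁₀([Cl⁻]_out/[Cl⁻]_in) with z = -1.
For an anion, dividing by z = -1 reverses the sign.
= (61.5/-1) · log₁₀(129/9.46) = -61.50 · log₁₀(13.64)
= -61.50 · (1.1347) = -69.78 mV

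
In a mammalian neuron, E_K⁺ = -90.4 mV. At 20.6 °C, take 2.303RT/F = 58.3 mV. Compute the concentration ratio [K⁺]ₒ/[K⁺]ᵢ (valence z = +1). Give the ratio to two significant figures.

log₁₀([out]/[in]) = E·z/(58.3) = -90.4 × 1 / 58.3 = -1.5506
[out]/[in] = 10^(-1.5506) = 0.02814

0.028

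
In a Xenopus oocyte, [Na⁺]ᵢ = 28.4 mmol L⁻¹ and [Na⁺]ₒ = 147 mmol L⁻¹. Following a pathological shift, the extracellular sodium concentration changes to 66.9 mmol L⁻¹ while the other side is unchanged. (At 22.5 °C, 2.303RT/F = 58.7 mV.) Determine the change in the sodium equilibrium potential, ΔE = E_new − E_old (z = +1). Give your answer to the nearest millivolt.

-20 mV

E_old = (58.7/1)·log₁₀(147/28.4) = 41.91 mV
E_new = (58.7/1)·log₁₀(66.9/28.4) = 21.84 mV
ΔE = 21.84 − (41.91) = -20.07 mV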